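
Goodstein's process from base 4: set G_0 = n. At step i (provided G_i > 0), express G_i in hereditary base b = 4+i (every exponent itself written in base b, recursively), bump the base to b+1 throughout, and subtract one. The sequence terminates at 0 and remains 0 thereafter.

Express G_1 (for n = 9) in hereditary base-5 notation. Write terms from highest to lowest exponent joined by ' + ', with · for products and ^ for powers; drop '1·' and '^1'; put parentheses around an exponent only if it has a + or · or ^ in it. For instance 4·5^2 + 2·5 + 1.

2·5

step 0: 9 = 2·4 + 1; sub 5 for 4: 2·5 + 1; = 11; G_1 = 11−1 = 10
step 1: 10 = 2·5; sub 6 for 5: 2·6; = 12; G_2 = 12−1 = 11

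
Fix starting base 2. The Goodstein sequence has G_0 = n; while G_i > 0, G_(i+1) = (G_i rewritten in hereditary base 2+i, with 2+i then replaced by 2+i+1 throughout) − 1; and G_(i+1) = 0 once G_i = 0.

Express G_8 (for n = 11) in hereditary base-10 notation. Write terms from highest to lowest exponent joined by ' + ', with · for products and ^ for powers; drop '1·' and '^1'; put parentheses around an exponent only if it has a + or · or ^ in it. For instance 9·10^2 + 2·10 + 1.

7·10^10 + 7·10^7 + 7·10^6 + 7·10^5 + 7·10^4 + 7·10^3 + 7·10^2 + 7·10 + 5

G_0 = 11. HB_2(11) = 2^(2 + 1) + 2 + 1. Bump = 85. G_1 = 84.
G_1 = 84. HB_3(84) = 3^(3 + 1) + 3. Bump = 1028. G_2 = 1027.
G_2 = 1027. HB_4(1027) = 4^(4 + 1) + 3. Bump = 15628. G_3 = 15627.
G_3 = 15627. HB_5(15627) = 5^(5 + 1) + 2. Bump = 279938. G_4 = 279937.
G_4 = 279937. HB_6(279937) = 6^(6 + 1) + 1. Bump = 5764802. G_5 = 5764801.
G_5 = 5764801. HB_7(5764801) = 7^(7 + 1). Bump = 134217728. G_6 = 134217727.
G_6 = 134217727. HB_8(134217727) = 7·8^8 + 7·8^7 + 7·8^6 + 7·8^5 + 7·8^4 + 7·8^3 + 7·8^2 + 7·8 + 7. Bump = 2749609303. G_7 = 2749609302.
G_7 = 2749609302. HB_9(2749609302) = 7·9^9 + 7·9^7 + 7·9^6 + 7·9^5 + 7·9^4 + 7·9^3 + 7·9^2 + 7·9 + 6. Bump = 70077777776. G_8 = 70077777775.
G_8 = 70077777775. HB_10(70077777775) = 7·10^10 + 7·10^7 + 7·10^6 + 7·10^5 + 7·10^4 + 7·10^3 + 7·10^2 + 7·10 + 5. Bump = 1997331745491. G_9 = 1997331745490.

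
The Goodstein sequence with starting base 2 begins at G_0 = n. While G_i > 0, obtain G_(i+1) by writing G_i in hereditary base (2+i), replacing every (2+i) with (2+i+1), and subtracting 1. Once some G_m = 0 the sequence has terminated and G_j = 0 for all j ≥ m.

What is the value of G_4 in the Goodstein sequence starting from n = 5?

base 2: 5 = 2^2 + 1; at 3: 3^3 + 1 = 28; next = 27
base 3: 27 = 3^3; at 4: 4^4 = 256; next = 255
base 4: 255 = 3·4^3 + 3·4^2 + 3·4 + 3; at 5: 3·5^3 + 3·5^2 + 3·5 + 3 = 468; next = 467
base 5: 467 = 3·5^3 + 3·5^2 + 3·5 + 2; at 6: 3·6^3 + 3·6^2 + 3·6 + 2 = 776; next = 775
base 6: 775 = 3·6^3 + 3·6^2 + 3·6 + 1; at 7: 3·7^3 + 3·7^2 + 3·7 + 1 = 1198; next = 1197

775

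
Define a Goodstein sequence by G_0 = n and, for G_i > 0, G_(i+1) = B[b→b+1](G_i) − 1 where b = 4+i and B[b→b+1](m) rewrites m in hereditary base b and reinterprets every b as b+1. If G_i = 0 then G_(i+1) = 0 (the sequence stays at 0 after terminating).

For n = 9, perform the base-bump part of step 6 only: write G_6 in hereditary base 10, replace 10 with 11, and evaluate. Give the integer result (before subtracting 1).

12

G_0=9  [base 4] 2·4 + 1  →[4↦5]→  2·5 + 1 = 11  −1 ⇒ G_1=10
G_1=10  [base 5] 2·5  →[5↦6]→  2·6 = 12  −1 ⇒ G_2=11
G_2=11  [base 6] 6 + 5  →[6↦7]→  7 + 5 = 12  −1 ⇒ G_3=11
G_3=11  [base 7] 7 + 4  →[7↦8]→  8 + 4 = 12  −1 ⇒ G_4=11
G_4=11  [base 8] 8 + 3  →[8↦9]→  9 + 3 = 12  −1 ⇒ G_5=11
G_5=11  [base 9] 9 + 2  →[9↦10]→  10 + 2 = 12  −1 ⇒ G_6=11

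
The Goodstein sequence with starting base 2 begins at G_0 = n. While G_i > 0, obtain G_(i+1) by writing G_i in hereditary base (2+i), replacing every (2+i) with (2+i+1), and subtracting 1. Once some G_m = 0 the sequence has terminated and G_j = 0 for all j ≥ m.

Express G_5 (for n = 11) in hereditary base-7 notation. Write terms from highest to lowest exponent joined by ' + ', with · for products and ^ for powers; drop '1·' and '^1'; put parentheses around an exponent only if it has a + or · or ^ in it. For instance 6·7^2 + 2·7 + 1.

i=0: 11 = 2^(2 + 1) + 2 + 1 (b=2); 2→3: 3^(3 + 1) + 3 + 1 = 85; 85−1 = 84
i=1: 84 = 3^(3 + 1) + 3 (b=3); 3→4: 4^(4 + 1) + 4 = 1028; 1028−1 = 1027
i=2: 1027 = 4^(4 + 1) + 3 (b=4); 4→5: 5^(5 + 1) + 3 = 15628; 15628−1 = 15627
i=3: 15627 = 5^(5 + 1) + 2 (b=5); 5→6: 6^(6 + 1) + 2 = 279938; 279938−1 = 279937
i=4: 279937 = 6^(6 + 1) + 1 (b=6); 6→7: 7^(7 + 1) + 1 = 5764802; 5764802−1 = 5764801
i=5: 5764801 = 7^(7 + 1) (b=7); 7→8: 8^(8 + 1) = 134217728; 134217728−1 = 134217727

7^(7 + 1)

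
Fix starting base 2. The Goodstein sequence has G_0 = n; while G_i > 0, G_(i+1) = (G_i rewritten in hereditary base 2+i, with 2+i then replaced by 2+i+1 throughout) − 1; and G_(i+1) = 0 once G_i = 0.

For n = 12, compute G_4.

280019

base 2: 12 = 2^(2 + 1) + 2^2; at 3: 3^(3 + 1) + 3^3 = 108; next = 107
base 3: 107 = 3^(3 + 1) + 2·3^2 + 2·3 + 2; at 4: 4^(4 + 1) + 2·4^2 + 2·4 + 2 = 1066; next = 1065
base 4: 1065 = 4^(4 + 1) + 2·4^2 + 2·4 + 1; at 5: 5^(5 + 1) + 2·5^2 + 2·5 + 1 = 15686; next = 15685
base 5: 15685 = 5^(5 + 1) + 2·5^2 + 2·5; at 6: 6^(6 + 1) + 2·6^2 + 2·6 = 280020; next = 280019
base 6: 280019 = 6^(6 + 1) + 2·6^2 + 6 + 5; at 7: 7^(7 + 1) + 2·7^2 + 7 + 5 = 5764911; next = 5764910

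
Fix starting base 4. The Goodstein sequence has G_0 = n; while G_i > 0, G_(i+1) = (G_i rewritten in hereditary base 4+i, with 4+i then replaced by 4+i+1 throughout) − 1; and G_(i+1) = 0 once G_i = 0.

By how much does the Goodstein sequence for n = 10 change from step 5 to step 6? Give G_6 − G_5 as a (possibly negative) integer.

(0) 10|_4 = 2·4 + 2 ↦ 2·5 + 2|_5 = 12 ⇒ 11
(1) 11|_5 = 2·5 + 1 ↦ 2·6 + 1|_6 = 13 ⇒ 12
(2) 12|_6 = 2·6 ↦ 2·7|_7 = 14 ⇒ 13
(3) 13|_7 = 7 + 6 ↦ 8 + 6|_8 = 14 ⇒ 13
(4) 13|_8 = 8 + 5 ↦ 9 + 5|_9 = 14 ⇒ 13
(5) 13|_9 = 9 + 4 ↦ 10 + 4|_10 = 14 ⇒ 13

0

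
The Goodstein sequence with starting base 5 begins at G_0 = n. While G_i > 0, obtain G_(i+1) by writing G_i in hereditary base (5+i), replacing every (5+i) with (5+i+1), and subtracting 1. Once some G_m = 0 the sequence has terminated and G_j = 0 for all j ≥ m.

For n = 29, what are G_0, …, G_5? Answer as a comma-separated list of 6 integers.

G_0 = 29. HB_5(29) = 5^2 + 4. Bump = 40. G_1 = 39.
G_1 = 39. HB_6(39) = 6^2 + 3. Bump = 52. G_2 = 51.
G_2 = 51. HB_7(51) = 7^2 + 2. Bump = 66. G_3 = 65.
G_3 = 65. HB_8(65) = 8^2 + 1. Bump = 82. G_4 = 81.
G_4 = 81. HB_9(81) = 9^2. Bump = 100. G_5 = 99.

29, 39, 51, 65, 81, 99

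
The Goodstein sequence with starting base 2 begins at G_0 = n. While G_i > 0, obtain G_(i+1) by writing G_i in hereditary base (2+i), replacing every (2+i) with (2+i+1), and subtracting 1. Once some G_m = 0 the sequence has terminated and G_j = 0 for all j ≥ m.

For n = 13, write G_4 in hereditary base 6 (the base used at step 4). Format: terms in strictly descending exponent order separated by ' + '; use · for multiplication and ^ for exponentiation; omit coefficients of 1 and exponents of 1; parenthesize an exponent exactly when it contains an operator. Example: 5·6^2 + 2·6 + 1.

6^(6 + 1) + 3·6^3 + 3·6^2 + 3·6 + 1

step 0: 13 = 2^(2 + 1) + 2^2 + 1; sub 3 for 2: 3^(3 + 1) + 3^3 + 1; = 109; G_1 = 109−1 = 108
step 1: 108 = 3^(3 + 1) + 3^3; sub 4 for 3: 4^(4 + 1) + 4^4; = 1280; G_2 = 1280−1 = 1279
step 2: 1279 = 4^(4 + 1) + 3·4^3 + 3·4^2 + 3·4 + 3; sub 5 for 4: 5^(5 + 1) + 3·5^3 + 3·5^2 + 3·5 + 3; = 16093; G_3 = 16093−1 = 16092
step 3: 16092 = 5^(5 + 1) + 3·5^3 + 3·5^2 + 3·5 + 2; sub 6 for 5: 6^(6 + 1) + 3·6^3 + 3·6^2 + 3·6 + 2; = 280712; G_4 = 280712−1 = 280711
step 4: 280711 = 6^(6 + 1) + 3·6^3 + 3·6^2 + 3·6 + 1; sub 7 for 6: 7^(7 + 1) + 3·7^3 + 3·7^2 + 3·7 + 1; = 5765999; G_5 = 5765999−1 = 5765998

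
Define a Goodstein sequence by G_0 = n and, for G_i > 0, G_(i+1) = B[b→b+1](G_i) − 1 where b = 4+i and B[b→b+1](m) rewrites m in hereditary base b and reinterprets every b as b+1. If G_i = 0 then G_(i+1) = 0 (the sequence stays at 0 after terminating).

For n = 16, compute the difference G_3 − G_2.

3

G_0=16  [base 4] 4^2  →[4↦5]→  5^2 = 25  −1 ⇒ G_1=24
G_1=24  [base 5] 4·5 + 4  →[5↦6]→  4·6 + 4 = 28  −1 ⇒ G_2=27
G_2=27  [base 6] 4·6 + 3  →[6↦7]→  4·7 + 3 = 31  −1 ⇒ G_3=30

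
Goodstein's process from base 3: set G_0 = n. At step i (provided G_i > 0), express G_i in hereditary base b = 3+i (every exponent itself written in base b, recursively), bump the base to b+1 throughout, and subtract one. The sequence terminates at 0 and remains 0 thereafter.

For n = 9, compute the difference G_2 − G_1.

2

G_0 = 9. HB_3(9) = 3^2. Bump = 16. G_1 = 15.
G_1 = 15. HB_4(15) = 3·4 + 3. Bump = 18. G_2 = 17.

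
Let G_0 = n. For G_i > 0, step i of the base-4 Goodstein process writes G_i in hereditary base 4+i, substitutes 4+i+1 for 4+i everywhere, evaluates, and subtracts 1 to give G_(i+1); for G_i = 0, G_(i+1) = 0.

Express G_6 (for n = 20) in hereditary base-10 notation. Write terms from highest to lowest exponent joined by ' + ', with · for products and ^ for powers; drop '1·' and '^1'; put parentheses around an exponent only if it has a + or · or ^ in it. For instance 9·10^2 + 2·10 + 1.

step 0: 20 = 4^2 + 4; sub 5 for 4: 5^2 + 5; = 30; G_1 = 30−1 = 29
step 1: 29 = 5^2 + 4; sub 6 for 5: 6^2 + 4; = 40; G_2 = 40−1 = 39
step 2: 39 = 6^2 + 3; sub 7 for 6: 7^2 + 3; = 52; G_3 = 52−1 = 51
step 3: 51 = 7^2 + 2; sub 8 for 7: 8^2 + 2; = 66; G_4 = 66−1 = 65
step 4: 65 = 8^2 + 1; sub 9 for 8: 9^2 + 1; = 82; G_5 = 82−1 = 81
step 5: 81 = 9^2; sub 10 for 9: 10^2; = 100; G_6 = 100−1 = 99
step 6: 99 = 9·10 + 9; sub 11 for 10: 9·11 + 9; = 108; G_7 = 108−1 = 107

9·10 + 9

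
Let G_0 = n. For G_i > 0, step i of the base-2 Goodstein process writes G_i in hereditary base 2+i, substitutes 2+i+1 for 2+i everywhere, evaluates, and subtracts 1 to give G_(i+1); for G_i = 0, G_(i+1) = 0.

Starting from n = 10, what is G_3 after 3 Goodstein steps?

10 —HB2→ 2^(2 + 1) + 2 —bump→ 3^(3 + 1) + 3 = 84 —(−1)→ 83
83 —HB3→ 3^(3 + 1) + 2 —bump→ 4^(4 + 1) + 2 = 1026 —(−1)→ 1025
1025 —HB4→ 4^(4 + 1) + 1 —bump→ 5^(5 + 1) + 1 = 15626 —(−1)→ 15625
15625 —HB5→ 5^(5 + 1) —bump→ 6^(6 + 1) = 279936 —(−1)→ 279935

15625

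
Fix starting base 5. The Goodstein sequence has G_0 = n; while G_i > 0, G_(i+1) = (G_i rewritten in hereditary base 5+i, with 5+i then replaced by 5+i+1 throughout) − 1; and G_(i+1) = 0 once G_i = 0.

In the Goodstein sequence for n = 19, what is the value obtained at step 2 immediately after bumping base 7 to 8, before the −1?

i=0: 19 = 3·5 + 4 (b=5); 5→6: 3·6 + 4 = 22; 22−1 = 21
i=1: 21 = 3·6 + 3 (b=6); 6→7: 3·7 + 3 = 24; 24−1 = 23
i=2: 23 = 3·7 + 2 (b=7); 7→8: 3·8 + 2 = 26; 26−1 = 25

26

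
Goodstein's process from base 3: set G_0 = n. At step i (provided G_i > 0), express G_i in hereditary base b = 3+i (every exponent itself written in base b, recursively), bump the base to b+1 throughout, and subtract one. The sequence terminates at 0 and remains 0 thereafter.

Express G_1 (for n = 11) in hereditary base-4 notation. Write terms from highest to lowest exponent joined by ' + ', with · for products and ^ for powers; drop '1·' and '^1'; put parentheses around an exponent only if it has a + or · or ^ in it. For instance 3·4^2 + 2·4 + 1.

4^2 + 1

step 0: 11 = 3^2 + 2; sub 4 for 3: 4^2 + 2; = 18; G_1 = 18−1 = 17
step 1: 17 = 4^2 + 1; sub 5 for 4: 5^2 + 1; = 26; G_2 = 26−1 = 25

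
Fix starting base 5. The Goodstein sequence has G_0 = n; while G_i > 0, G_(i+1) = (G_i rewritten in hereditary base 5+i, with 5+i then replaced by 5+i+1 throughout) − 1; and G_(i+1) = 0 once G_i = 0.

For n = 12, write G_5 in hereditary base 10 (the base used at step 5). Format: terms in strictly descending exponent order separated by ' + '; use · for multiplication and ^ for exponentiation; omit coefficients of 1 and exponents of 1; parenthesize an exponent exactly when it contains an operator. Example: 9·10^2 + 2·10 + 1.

G_0=12  [base 5] 2·5 + 2  →[5↦6]→  2·6 + 2 = 14  −1 ⇒ G_1=13
G_1=13  [base 6] 2·6 + 1  →[6↦7]→  2·7 + 1 = 15  −1 ⇒ G_2=14
G_2=14  [base 7] 2·7  →[7↦8]→  2·8 = 16  −1 ⇒ G_3=15
G_3=15  [base 8] 8 + 7  →[8↦9]→  9 + 7 = 16  −1 ⇒ G_4=15
G_4=15  [base 9] 9 + 6  →[9↦10]→  10 + 6 = 16  −1 ⇒ G_5=15

10 + 5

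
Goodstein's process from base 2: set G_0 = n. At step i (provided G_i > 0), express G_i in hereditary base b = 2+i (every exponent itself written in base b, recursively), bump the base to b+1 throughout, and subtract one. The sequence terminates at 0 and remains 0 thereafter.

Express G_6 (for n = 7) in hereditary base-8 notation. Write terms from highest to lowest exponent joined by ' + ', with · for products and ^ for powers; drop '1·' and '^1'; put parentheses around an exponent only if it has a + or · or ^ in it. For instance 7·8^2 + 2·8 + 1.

i=0: 7 = 2^2 + 2 + 1 (b=2); 2→3: 3^3 + 3 + 1 = 31; 31−1 = 30
i=1: 30 = 3^3 + 3 (b=3); 3→4: 4^4 + 4 = 260; 260−1 = 259
i=2: 259 = 4^4 + 3 (b=4); 4→5: 5^5 + 3 = 3128; 3128−1 = 3127
i=3: 3127 = 5^5 + 2 (b=5); 5→6: 6^6 + 2 = 46658; 46658−1 = 46657
i=4: 46657 = 6^6 + 1 (b=6); 6→7: 7^7 + 1 = 823544; 823544−1 = 823543
i=5: 823543 = 7^7 (b=7); 7→8: 8^8 = 16777216; 16777216−1 = 16777215
i=6: 16777215 = 7·8^7 + 7·8^6 + 7·8^5 + 7·8^4 + 7·8^3 + 7·8^2 + 7·8 + 7 (b=8); 8→9: 7·9^7 + 7·9^6 + 7·9^5 + 7·9^4 + 7·9^3 + 7·9^2 + 7·9 + 7 = 37665880; 37665880−1 = 37665879

7·8^7 + 7·8^6 + 7·8^5 + 7·8^4 + 7·8^3 + 7·8^2 + 7·8 + 7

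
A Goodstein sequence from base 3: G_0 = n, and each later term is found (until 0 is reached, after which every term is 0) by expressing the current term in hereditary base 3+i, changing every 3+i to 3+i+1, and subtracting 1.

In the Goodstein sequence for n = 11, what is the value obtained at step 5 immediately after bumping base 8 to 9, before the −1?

48

G_0=11  [base 3] 3^2 + 2  →[3↦4]→  4^2 + 2 = 18  −1 ⇒ G_1=17
G_1=17  [base 4] 4^2 + 1  →[4↦5]→  5^2 + 1 = 26  −1 ⇒ G_2=25
G_2=25  [base 5] 5^2  →[5↦6]→  6^2 = 36  −1 ⇒ G_3=35
G_3=35  [base 6] 5·6 + 5  →[6↦7]→  5·7 + 5 = 40  −1 ⇒ G_4=39
G_4=39  [base 7] 5·7 + 4  →[7↦8]→  5·8 + 4 = 44  −1 ⇒ G_5=43
G_5=43  [base 8] 5·8 + 3  →[8↦9]→  5·9 + 3 = 48  −1 ⇒ G_6=47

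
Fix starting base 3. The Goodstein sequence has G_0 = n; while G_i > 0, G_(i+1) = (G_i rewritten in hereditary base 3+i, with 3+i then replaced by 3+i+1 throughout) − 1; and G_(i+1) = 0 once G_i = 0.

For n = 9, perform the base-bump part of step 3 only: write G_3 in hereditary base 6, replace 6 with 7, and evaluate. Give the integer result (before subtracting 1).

[0] 9 ≡ 3^2 (base 3). Lift 4: 16. −1: 15.
[1] 15 ≡ 3·4 + 3 (base 4). Lift 5: 18. −1: 17.
[2] 17 ≡ 3·5 + 2 (base 5). Lift 6: 20. −1: 19.
[3] 19 ≡ 3·6 + 1 (base 6). Lift 7: 22. −1: 21.

22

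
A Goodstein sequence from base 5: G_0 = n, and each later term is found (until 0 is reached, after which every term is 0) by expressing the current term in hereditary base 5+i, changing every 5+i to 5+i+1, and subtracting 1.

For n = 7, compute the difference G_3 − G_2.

G_0 = 7. HB_5(7) = 5 + 2. Bump = 8. G_1 = 7.
G_1 = 7. HB_6(7) = 6 + 1. Bump = 8. G_2 = 7.
G_2 = 7. HB_7(7) = 7. Bump = 8. G_3 = 7.

0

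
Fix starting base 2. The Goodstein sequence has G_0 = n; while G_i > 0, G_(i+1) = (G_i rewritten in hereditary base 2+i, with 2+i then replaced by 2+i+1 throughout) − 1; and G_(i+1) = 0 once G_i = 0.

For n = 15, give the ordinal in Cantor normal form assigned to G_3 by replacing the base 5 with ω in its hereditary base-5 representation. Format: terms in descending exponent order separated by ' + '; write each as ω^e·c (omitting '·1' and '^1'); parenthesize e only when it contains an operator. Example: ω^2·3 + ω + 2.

[0] 15 ≡ 2^(2 + 1) + 2^2 + 2 + 1 (base 2). Lift 3: 112. −1: 111.
[1] 111 ≡ 3^(3 + 1) + 3^3 + 3 (base 3). Lift 4: 1284. −1: 1283.
[2] 1283 ≡ 4^(4 + 1) + 4^4 + 3 (base 4). Lift 5: 18753. −1: 18752.
[3] 18752 ≡ 5^(5 + 1) + 5^5 + 2 (base 5). Lift 6: 326594. −1: 326593.

ω^(ω + 1) + ω^ω + 2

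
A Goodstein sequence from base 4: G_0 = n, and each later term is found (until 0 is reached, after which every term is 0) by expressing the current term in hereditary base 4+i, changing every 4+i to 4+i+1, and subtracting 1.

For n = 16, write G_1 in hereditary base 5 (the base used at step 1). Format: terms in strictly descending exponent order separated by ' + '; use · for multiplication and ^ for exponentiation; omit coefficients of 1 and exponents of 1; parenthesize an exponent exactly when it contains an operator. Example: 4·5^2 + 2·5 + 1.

4·5 + 4

G_0 = 16. HB_4(16) = 4^2. Bump = 25. G_1 = 24.
G_1 = 24. HB_5(24) = 4·5 + 4. Bump = 28. G_2 = 27.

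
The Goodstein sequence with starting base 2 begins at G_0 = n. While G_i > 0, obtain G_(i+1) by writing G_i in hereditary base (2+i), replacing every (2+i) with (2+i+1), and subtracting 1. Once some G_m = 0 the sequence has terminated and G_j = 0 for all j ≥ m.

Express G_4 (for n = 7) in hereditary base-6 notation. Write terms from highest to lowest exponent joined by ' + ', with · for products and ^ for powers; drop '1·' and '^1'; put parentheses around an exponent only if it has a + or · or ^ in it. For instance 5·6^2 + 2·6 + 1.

i=0: 7 = 2^2 + 2 + 1 (b=2); 2→3: 3^3 + 3 + 1 = 31; 31−1 = 30
i=1: 30 = 3^3 + 3 (b=3); 3→4: 4^4 + 4 = 260; 260−1 = 259
i=2: 259 = 4^4 + 3 (b=4); 4→5: 5^5 + 3 = 3128; 3128−1 = 3127
i=3: 3127 = 5^5 + 2 (b=5); 5→6: 6^6 + 2 = 46658; 46658−1 = 46657
i=4: 46657 = 6^6 + 1 (b=6); 6→7: 7^7 + 1 = 823544; 823544−1 = 823543

6^6 + 1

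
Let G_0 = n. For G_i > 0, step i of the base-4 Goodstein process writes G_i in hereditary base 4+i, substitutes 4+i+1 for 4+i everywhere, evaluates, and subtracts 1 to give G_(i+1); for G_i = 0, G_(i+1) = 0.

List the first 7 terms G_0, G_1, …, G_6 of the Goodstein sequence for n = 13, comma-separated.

i=0: 13 = 3·4 + 1 (b=4); 4→5: 3·5 + 1 = 16; 16−1 = 15
i=1: 15 = 3·5 (b=5); 5→6: 3·6 = 18; 18−1 = 17
i=2: 17 = 2·6 + 5 (b=6); 6→7: 2·7 + 5 = 19; 19−1 = 18
i=3: 18 = 2·7 + 4 (b=7); 7→8: 2·8 + 4 = 20; 20−1 = 19
i=4: 19 = 2·8 + 3 (b=8); 8→9: 2·9 + 3 = 21; 21−1 = 20
i=5: 20 = 2·9 + 2 (b=9); 9→10: 2·10 + 2 = 22; 22−1 = 21

13, 15, 17, 18, 19, 20, 21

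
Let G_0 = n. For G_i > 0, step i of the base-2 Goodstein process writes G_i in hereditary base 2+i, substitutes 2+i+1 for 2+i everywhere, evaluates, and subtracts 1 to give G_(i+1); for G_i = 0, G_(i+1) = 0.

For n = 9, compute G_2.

base 2: 9 = 2^(2 + 1) + 1; at 3: 3^(3 + 1) + 1 = 82; next = 81
base 3: 81 = 3^(3 + 1); at 4: 4^(4 + 1) = 1024; next = 1023

1023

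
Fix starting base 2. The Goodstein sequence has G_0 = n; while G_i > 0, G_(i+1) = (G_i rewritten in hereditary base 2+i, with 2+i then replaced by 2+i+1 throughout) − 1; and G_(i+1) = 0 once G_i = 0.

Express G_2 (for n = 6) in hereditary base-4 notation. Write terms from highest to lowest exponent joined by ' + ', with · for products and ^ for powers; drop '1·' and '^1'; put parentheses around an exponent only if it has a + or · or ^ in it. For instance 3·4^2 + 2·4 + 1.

(0) 6|_2 = 2^2 + 2 ↦ 3^3 + 3|_3 = 30 ⇒ 29
(1) 29|_3 = 3^3 + 2 ↦ 4^4 + 2|_4 = 258 ⇒ 257
(2) 257|_4 = 4^4 + 1 ↦ 5^5 + 1|_5 = 3126 ⇒ 3125

4^4 + 1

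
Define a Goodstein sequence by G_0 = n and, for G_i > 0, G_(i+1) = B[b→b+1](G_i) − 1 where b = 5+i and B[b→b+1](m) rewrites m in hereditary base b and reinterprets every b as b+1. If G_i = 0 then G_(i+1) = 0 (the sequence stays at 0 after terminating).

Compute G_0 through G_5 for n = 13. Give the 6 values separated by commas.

13, 14, 15, 16, 17, 17

step 0: 13 = 2·5 + 3; sub 6 for 5: 2·6 + 3; = 15; G_1 = 15−1 = 14
step 1: 14 = 2·6 + 2; sub 7 for 6: 2·7 + 2; = 16; G_2 = 16−1 = 15
step 2: 15 = 2·7 + 1; sub 8 for 7: 2·8 + 1; = 17; G_3 = 17−1 = 16
step 3: 16 = 2·8; sub 9 for 8: 2·9; = 18; G_4 = 18−1 = 17
step 4: 17 = 9 + 8; sub 10 for 9: 10 + 8; = 18; G_5 = 18−1 = 17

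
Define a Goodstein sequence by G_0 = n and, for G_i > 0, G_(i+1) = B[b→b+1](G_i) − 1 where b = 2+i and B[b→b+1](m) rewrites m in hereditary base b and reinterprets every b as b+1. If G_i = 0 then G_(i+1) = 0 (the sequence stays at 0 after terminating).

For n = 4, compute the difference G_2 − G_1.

15

base 2: 4 = 2^2; at 3: 3^3 = 27; next = 26
base 3: 26 = 2·3^2 + 2·3 + 2; at 4: 2·4^2 + 2·4 + 2 = 42; next = 41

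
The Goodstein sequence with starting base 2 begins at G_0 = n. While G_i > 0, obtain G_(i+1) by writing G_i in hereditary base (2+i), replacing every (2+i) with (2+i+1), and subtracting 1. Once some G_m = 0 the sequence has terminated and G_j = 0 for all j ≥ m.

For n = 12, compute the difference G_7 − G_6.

3352566707

base 2: 12 = 2^(2 + 1) + 2^2; at 3: 3^(3 + 1) + 3^3 = 108; next = 107
base 3: 107 = 3^(3 + 1) + 2·3^2 + 2·3 + 2; at 4: 4^(4 + 1) + 2·4^2 + 2·4 + 2 = 1066; next = 1065
base 4: 1065 = 4^(4 + 1) + 2·4^2 + 2·4 + 1; at 5: 5^(5 + 1) + 2·5^2 + 2·5 + 1 = 15686; next = 15685
base 5: 15685 = 5^(5 + 1) + 2·5^2 + 2·5; at 6: 6^(6 + 1) + 2·6^2 + 2·6 = 280020; next = 280019
base 6: 280019 = 6^(6 + 1) + 2·6^2 + 6 + 5; at 7: 7^(7 + 1) + 2·7^2 + 7 + 5 = 5764911; next = 5764910
base 7: 5764910 = 7^(7 + 1) + 2·7^2 + 7 + 4; at 8: 8^(8 + 1) + 2·8^2 + 8 + 4 = 134217868; next = 134217867
base 8: 134217867 = 8^(8 + 1) + 2·8^2 + 8 + 3; at 9: 9^(9 + 1) + 2·9^2 + 9 + 3 = 3486784575; next = 3486784574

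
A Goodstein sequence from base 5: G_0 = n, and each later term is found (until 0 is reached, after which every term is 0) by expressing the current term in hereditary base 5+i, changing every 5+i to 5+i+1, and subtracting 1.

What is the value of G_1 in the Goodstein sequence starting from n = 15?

17

step 0: 15 = 3·5; sub 6 for 5: 3·6; = 18; G_1 = 18−1 = 17
step 1: 17 = 2·6 + 5; sub 7 for 6: 2·7 + 5; = 19; G_2 = 19−1 = 18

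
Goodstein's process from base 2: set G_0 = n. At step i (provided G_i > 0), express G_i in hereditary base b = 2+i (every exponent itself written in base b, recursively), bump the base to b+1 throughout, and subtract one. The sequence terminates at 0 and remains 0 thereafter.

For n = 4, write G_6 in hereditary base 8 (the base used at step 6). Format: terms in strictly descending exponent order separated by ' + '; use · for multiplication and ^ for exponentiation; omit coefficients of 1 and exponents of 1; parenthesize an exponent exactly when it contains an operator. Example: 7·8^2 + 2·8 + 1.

(0) 4|_2 = 2^2 ↦ 3^3|_3 = 27 ⇒ 26
(1) 26|_3 = 2·3^2 + 2·3 + 2 ↦ 2·4^2 + 2·4 + 2|_4 = 42 ⇒ 41
(2) 41|_4 = 2·4^2 + 2·4 + 1 ↦ 2·5^2 + 2·5 + 1|_5 = 61 ⇒ 60
(3) 60|_5 = 2·5^2 + 2·5 ↦ 2·6^2 + 2·6|_6 = 84 ⇒ 83
(4) 83|_6 = 2·6^2 + 6 + 5 ↦ 2·7^2 + 7 + 5|_7 = 110 ⇒ 109
(5) 109|_7 = 2·7^2 + 7 + 4 ↦ 2·8^2 + 8 + 4|_8 = 140 ⇒ 139
(6) 139|_8 = 2·8^2 + 8 + 3 ↦ 2·9^2 + 9 + 3|_9 = 174 ⇒ 173

2·8^2 + 8 + 3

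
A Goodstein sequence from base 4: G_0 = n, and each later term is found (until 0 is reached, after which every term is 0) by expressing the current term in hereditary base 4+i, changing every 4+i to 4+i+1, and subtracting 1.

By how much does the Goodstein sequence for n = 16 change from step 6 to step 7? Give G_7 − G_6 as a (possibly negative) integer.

G_0 = 16. HB_4(16) = 4^2. Bump = 25. G_1 = 24.
G_1 = 24. HB_5(24) = 4·5 + 4. Bump = 28. G_2 = 27.
G_2 = 27. HB_6(27) = 4·6 + 3. Bump = 31. G_3 = 30.
G_3 = 30. HB_7(30) = 4·7 + 2. Bump = 34. G_4 = 33.
G_4 = 33. HB_8(33) = 4·8 + 1. Bump = 37. G_5 = 36.
G_5 = 36. HB_9(36) = 4·9. Bump = 40. G_6 = 39.
G_6 = 39. HB_10(39) = 3·10 + 9. Bump = 42. G_7 = 41.

2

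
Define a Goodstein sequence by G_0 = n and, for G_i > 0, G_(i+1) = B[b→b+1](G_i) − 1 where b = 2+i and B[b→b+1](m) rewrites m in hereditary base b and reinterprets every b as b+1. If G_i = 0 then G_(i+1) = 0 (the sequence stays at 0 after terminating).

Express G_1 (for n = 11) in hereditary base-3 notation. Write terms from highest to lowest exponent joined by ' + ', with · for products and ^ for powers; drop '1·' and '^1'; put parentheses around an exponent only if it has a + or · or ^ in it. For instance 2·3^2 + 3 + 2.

3^(3 + 1) + 3

G_0 = 11. HB_2(11) = 2^(2 + 1) + 2 + 1. Bump = 85. G_1 = 84.
G_1 = 84. HB_3(84) = 3^(3 + 1) + 3. Bump = 1028. G_2 = 1027.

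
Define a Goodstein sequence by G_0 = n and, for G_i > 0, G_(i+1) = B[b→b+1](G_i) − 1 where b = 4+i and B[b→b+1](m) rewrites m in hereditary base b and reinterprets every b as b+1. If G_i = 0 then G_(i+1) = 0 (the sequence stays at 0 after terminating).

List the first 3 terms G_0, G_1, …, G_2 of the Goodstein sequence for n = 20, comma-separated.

G_0=20  [base 4] 4^2 + 4  →[4↦5]→  5^2 + 5 = 30  −1 ⇒ G_1=29
G_1=29  [base 5] 5^2 + 4  →[5↦6]→  6^2 + 4 = 40  −1 ⇒ G_2=39

20, 29, 39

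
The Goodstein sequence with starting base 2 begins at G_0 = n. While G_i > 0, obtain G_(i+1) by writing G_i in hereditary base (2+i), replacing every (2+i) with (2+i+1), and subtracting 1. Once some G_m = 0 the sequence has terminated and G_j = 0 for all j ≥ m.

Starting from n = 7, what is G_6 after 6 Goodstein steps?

16777215

[0] 7 ≡ 2^2 + 2 + 1 (base 2). Lift 3: 31. −1: 30.
[1] 30 ≡ 3^3 + 3 (base 3). Lift 4: 260. −1: 259.
[2] 259 ≡ 4^4 + 3 (base 4). Lift 5: 3128. −1: 3127.
[3] 3127 ≡ 5^5 + 2 (base 5). Lift 6: 46658. −1: 46657.
[4] 46657 ≡ 6^6 + 1 (base 6). Lift 7: 823544. −1: 823543.
[5] 823543 ≡ 7^7 (base 7). Lift 8: 16777216. −1: 16777215.
[6] 16777215 ≡ 7·8^7 + 7·8^6 + 7·8^5 + 7·8^4 + 7·8^3 + 7·8^2 + 7·8 + 7 (base 8). Lift 9: 37665880. −1: 37665879.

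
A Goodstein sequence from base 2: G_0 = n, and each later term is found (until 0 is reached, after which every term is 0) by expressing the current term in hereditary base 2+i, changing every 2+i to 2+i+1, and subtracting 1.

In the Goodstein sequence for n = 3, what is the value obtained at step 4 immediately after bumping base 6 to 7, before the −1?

[0] 3 ≡ 2 + 1 (base 2). Lift 3: 4. −1: 3.
[1] 3 ≡ 3 (base 3). Lift 4: 4. −1: 3.
[2] 3 ≡ 3 (base 4). Lift 5: 3. −1: 2.
[3] 2 ≡ 2 (base 5). Lift 6: 2. −1: 1.
[4] 1 ≡ 1 (base 6). Lift 7: 1. −1: 0.

1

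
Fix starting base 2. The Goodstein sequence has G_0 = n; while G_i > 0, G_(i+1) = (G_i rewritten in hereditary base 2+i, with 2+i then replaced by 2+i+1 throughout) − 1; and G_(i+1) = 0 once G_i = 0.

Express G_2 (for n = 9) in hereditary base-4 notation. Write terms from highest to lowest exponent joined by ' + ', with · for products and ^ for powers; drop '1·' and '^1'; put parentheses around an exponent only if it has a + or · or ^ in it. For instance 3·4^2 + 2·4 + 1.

G_0=9  [base 2] 2^(2 + 1) + 1  →[2↦3]→  3^(3 + 1) + 1 = 82  −1 ⇒ G_1=81
G_1=81  [base 3] 3^(3 + 1)  →[3↦4]→  4^(4 + 1) = 1024  −1 ⇒ G_2=1023
G_2=1023  [base 4] 3·4^4 + 3·4^3 + 3·4^2 + 3·4 + 3  →[4↦5]→  3·5^5 + 3·5^3 + 3·5^2 + 3·5 + 3 = 9843  −1 ⇒ G_3=9842

3·4^4 + 3·4^3 + 3·4^2 + 3·4 + 3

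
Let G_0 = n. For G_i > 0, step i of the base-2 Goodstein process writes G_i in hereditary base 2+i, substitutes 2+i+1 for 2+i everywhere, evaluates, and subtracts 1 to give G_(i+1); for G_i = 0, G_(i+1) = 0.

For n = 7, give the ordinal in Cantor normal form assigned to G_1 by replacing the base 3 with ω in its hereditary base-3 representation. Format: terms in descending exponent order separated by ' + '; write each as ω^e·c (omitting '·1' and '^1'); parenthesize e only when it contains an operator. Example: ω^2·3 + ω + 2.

[0] 7 ≡ 2^2 + 2 + 1 (base 2). Lift 3: 31. −1: 30.
[1] 30 ≡ 3^3 + 3 (base 3). Lift 4: 260. −1: 259.

ω^ω + ω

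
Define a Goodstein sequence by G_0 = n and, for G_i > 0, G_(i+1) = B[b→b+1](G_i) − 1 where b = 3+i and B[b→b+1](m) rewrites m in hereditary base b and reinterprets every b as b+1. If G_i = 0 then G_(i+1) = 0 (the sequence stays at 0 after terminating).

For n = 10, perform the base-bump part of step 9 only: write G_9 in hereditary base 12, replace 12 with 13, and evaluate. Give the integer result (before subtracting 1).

46

step 0: 10 = 3^2 + 1; sub 4 for 3: 4^2 + 1; = 17; G_1 = 17−1 = 16
step 1: 16 = 4^2; sub 5 for 4: 5^2; = 25; G_2 = 25−1 = 24
step 2: 24 = 4·5 + 4; sub 6 for 5: 4·6 + 4; = 28; G_3 = 28−1 = 27
step 3: 27 = 4·6 + 3; sub 7 for 6: 4·7 + 3; = 31; G_4 = 31−1 = 30
step 4: 30 = 4·7 + 2; sub 8 for 7: 4·8 + 2; = 34; G_5 = 34−1 = 33
step 5: 33 = 4·8 + 1; sub 9 for 8: 4·9 + 1; = 37; G_6 = 37−1 = 36
step 6: 36 = 4·9; sub 10 for 9: 4·10; = 40; G_7 = 40−1 = 39
step 7: 39 = 3·10 + 9; sub 11 for 10: 3·11 + 9; = 42; G_8 = 42−1 = 41
step 8: 41 = 3·11 + 8; sub 12 for 11: 3·12 + 8; = 44; G_9 = 44−1 = 43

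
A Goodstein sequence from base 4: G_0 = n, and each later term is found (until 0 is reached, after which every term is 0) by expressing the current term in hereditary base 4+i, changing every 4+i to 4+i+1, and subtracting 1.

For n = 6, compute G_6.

(0) 6|_4 = 4 + 2 ↦ 5 + 2|_5 = 7 ⇒ 6
(1) 6|_5 = 5 + 1 ↦ 6 + 1|_6 = 7 ⇒ 6
(2) 6|_6 = 6 ↦ 7|_7 = 7 ⇒ 6
(3) 6|_7 = 6 ↦ 6|_8 = 6 ⇒ 5
(4) 5|_8 = 5 ↦ 5|_9 = 5 ⇒ 4
(5) 4|_9 = 4 ↦ 4|_10 = 4 ⇒ 3
(6) 3|_10 = 3 ↦ 3|_11 = 3 ⇒ 2

3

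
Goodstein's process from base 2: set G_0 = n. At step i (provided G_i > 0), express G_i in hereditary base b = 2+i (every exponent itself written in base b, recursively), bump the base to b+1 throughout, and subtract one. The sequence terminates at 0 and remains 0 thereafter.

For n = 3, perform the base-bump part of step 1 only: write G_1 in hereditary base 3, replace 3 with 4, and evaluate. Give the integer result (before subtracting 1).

step 0: 3 = 2 + 1; sub 3 for 2: 3 + 1; = 4; G_1 = 4−1 = 3
step 1: 3 = 3; sub 4 for 3: 4; = 4; G_2 = 4−1 = 3

4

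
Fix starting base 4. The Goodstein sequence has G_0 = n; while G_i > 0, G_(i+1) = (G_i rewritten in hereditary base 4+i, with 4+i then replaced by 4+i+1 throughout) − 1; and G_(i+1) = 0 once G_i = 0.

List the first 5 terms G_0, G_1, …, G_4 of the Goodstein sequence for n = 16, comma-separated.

G_0=16  [base 4] 4^2  →[4↦5]→  5^2 = 25  −1 ⇒ G_1=24
G_1=24  [base 5] 4·5 + 4  →[5↦6]→  4·6 + 4 = 28  −1 ⇒ G_2=27
G_2=27  [base 6] 4·6 + 3  →[6↦7]→  4·7 + 3 = 31  −1 ⇒ G_3=30
G_3=30  [base 7] 4·7 + 2  →[7↦8]→  4·8 + 2 = 34  −1 ⇒ G_4=33

16, 24, 27, 30, 33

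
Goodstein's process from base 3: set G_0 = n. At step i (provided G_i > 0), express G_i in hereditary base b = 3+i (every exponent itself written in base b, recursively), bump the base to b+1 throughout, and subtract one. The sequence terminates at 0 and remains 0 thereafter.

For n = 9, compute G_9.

27

G_0 = 9. HB_3(9) = 3^2. Bump = 16. G_1 = 15.
G_1 = 15. HB_4(15) = 3·4 + 3. Bump = 18. G_2 = 17.
G_2 = 17. HB_5(17) = 3·5 + 2. Bump = 20. G_3 = 19.
G_3 = 19. HB_6(19) = 3·6 + 1. Bump = 22. G_4 = 21.
G_4 = 21. HB_7(21) = 3·7. Bump = 24. G_5 = 23.
G_5 = 23. HB_8(23) = 2·8 + 7. Bump = 25. G_6 = 24.
G_6 = 24. HB_9(24) = 2·9 + 6. Bump = 26. G_7 = 25.
G_7 = 25. HB_10(25) = 2·10 + 5. Bump = 27. G_8 = 26.
G_8 = 26. HB_11(26) = 2·11 + 4. Bump = 28. G_9 = 27.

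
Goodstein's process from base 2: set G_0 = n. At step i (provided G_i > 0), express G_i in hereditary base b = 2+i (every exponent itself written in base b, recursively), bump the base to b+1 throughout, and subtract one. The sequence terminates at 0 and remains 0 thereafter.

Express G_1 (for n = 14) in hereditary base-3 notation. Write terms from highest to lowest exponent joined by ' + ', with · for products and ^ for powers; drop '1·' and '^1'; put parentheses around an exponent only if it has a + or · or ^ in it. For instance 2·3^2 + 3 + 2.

3^(3 + 1) + 3^3 + 2

base 2: 14 = 2^(2 + 1) + 2^2 + 2; at 3: 3^(3 + 1) + 3^3 + 3 = 111; next = 110
base 3: 110 = 3^(3 + 1) + 3^3 + 2; at 4: 4^(4 + 1) + 4^4 + 2 = 1282; next = 1281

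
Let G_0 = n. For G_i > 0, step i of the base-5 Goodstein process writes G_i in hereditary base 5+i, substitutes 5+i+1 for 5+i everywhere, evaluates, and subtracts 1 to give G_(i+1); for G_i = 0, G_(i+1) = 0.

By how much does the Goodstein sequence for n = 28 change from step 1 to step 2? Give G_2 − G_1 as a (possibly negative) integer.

G_0 = 28. HB_5(28) = 5^2 + 3. Bump = 39. G_1 = 38.
G_1 = 38. HB_6(38) = 6^2 + 2. Bump = 51. G_2 = 50.

12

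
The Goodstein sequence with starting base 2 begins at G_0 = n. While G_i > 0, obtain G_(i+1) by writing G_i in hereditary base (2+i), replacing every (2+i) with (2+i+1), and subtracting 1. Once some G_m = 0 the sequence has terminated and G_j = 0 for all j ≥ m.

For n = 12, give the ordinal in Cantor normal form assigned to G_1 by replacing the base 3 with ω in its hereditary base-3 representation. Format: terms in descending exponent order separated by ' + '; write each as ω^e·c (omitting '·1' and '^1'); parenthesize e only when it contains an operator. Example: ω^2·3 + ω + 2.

base 2: 12 = 2^(2 + 1) + 2^2; at 3: 3^(3 + 1) + 3^3 = 108; next = 107
base 3: 107 = 3^(3 + 1) + 2·3^2 + 2·3 + 2; at 4: 4^(4 + 1) + 2·4^2 + 2·4 + 2 = 1066; next = 1065

ω^(ω + 1) + ω^2·2 + ω·2 + 2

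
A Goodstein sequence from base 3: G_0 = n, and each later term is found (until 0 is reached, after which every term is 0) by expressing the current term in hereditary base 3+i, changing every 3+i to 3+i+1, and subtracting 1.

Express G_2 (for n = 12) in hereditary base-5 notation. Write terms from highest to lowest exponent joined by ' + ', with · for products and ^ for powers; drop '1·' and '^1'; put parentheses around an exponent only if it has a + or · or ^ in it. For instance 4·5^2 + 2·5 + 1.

step 0: 12 = 3^2 + 3; sub 4 for 3: 4^2 + 4; = 20; G_1 = 20−1 = 19
step 1: 19 = 4^2 + 3; sub 5 for 4: 5^2 + 3; = 28; G_2 = 28−1 = 27

5^2 + 2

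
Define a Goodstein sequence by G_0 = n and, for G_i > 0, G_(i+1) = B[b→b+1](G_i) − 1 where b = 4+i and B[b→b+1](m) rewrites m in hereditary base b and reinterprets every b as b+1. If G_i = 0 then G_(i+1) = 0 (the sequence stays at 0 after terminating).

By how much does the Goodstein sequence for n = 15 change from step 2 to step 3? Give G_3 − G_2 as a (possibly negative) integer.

step 0: 15 = 3·4 + 3; sub 5 for 4: 3·5 + 3; = 18; G_1 = 18−1 = 17
step 1: 17 = 3·5 + 2; sub 6 for 5: 3·6 + 2; = 20; G_2 = 20−1 = 19
step 2: 19 = 3·6 + 1; sub 7 for 6: 3·7 + 1; = 22; G_3 = 22−1 = 21

2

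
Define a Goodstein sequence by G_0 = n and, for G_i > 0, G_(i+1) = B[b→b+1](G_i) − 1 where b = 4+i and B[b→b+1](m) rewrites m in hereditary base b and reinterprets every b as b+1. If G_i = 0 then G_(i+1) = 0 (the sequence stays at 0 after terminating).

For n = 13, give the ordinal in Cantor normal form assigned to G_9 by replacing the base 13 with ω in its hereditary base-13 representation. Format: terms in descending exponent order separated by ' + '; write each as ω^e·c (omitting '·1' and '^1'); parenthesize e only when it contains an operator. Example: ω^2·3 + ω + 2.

G_0 = 13. HB_4(13) = 3·4 + 1. Bump = 16. G_1 = 15.
G_1 = 15. HB_5(15) = 3·5. Bump = 18. G_2 = 17.
G_2 = 17. HB_6(17) = 2·6 + 5. Bump = 19. G_3 = 18.
G_3 = 18. HB_7(18) = 2·7 + 4. Bump = 20. G_4 = 19.
G_4 = 19. HB_8(19) = 2·8 + 3. Bump = 21. G_5 = 20.
G_5 = 20. HB_9(20) = 2·9 + 2. Bump = 22. G_6 = 21.
G_6 = 21. HB_10(21) = 2·10 + 1. Bump = 23. G_7 = 22.
G_7 = 22. HB_11(22) = 2·11. Bump = 24. G_8 = 23.
G_8 = 23. HB_12(23) = 12 + 11. Bump = 24. G_9 = 23.

ω + 10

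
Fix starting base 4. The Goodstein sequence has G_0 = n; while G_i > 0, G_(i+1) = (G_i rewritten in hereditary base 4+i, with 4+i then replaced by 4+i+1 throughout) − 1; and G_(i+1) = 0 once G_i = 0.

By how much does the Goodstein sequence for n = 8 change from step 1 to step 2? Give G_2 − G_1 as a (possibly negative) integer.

G_0 = 8. HB_4(8) = 2·4. Bump = 10. G_1 = 9.
G_1 = 9. HB_5(9) = 5 + 4. Bump = 10. G_2 = 9.

0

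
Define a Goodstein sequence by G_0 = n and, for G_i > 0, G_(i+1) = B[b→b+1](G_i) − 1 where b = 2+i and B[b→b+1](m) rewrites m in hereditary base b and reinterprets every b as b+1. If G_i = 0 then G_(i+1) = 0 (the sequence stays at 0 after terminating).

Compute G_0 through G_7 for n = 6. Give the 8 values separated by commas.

(0) 6|_2 = 2^2 + 2 ↦ 3^3 + 3|_3 = 30 ⇒ 29
(1) 29|_3 = 3^3 + 2 ↦ 4^4 + 2|_4 = 258 ⇒ 257
(2) 257|_4 = 4^4 + 1 ↦ 5^5 + 1|_5 = 3126 ⇒ 3125
(3) 3125|_5 = 5^5 ↦ 6^6|_6 = 46656 ⇒ 46655
(4) 46655|_6 = 5·6^5 + 5·6^4 + 5·6^3 + 5·6^2 + 5·6 + 5 ↦ 5·7^5 + 5·7^4 + 5·7^3 + 5·7^2 + 5·7 + 5|_7 = 98040 ⇒ 98039
(5) 98039|_7 = 5·7^5 + 5·7^4 + 5·7^3 + 5·7^2 + 5·7 + 4 ↦ 5·8^5 + 5·8^4 + 5·8^3 + 5·8^2 + 5·8 + 4|_8 = 187244 ⇒ 187243
(6) 187243|_8 = 5·8^5 + 5·8^4 + 5·8^3 + 5·8^2 + 5·8 + 3 ↦ 5·9^5 + 5·9^4 + 5·9^3 + 5·9^2 + 5·9 + 3|_9 = 332148 ⇒ 332147

6, 29, 257, 3125, 46655, 98039, 187243, 332147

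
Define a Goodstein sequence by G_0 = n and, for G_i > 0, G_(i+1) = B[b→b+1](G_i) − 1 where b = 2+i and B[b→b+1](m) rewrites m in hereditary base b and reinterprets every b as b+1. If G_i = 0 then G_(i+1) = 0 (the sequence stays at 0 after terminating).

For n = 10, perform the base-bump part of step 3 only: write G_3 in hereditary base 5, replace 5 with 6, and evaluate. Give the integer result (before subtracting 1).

279936

i=0: 10 = 2^(2 + 1) + 2 (b=2); 2→3: 3^(3 + 1) + 3 = 84; 84−1 = 83
i=1: 83 = 3^(3 + 1) + 2 (b=3); 3→4: 4^(4 + 1) + 2 = 1026; 1026−1 = 1025
i=2: 1025 = 4^(4 + 1) + 1 (b=4); 4→5: 5^(5 + 1) + 1 = 15626; 15626−1 = 15625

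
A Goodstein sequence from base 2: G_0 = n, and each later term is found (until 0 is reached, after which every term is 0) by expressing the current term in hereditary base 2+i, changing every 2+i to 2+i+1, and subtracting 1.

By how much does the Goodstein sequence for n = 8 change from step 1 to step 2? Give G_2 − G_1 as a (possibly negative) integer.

473

base 2: 8 = 2^(2 + 1); at 3: 3^(3 + 1) = 81; next = 80
base 3: 80 = 2·3^3 + 2·3^2 + 2·3 + 2; at 4: 2·4^4 + 2·4^2 + 2·4 + 2 = 554; next = 553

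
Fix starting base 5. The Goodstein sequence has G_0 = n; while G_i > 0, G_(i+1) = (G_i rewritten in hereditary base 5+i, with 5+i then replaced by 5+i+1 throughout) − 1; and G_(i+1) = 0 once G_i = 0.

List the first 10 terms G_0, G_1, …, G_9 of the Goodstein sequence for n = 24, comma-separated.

24, 27, 30, 33, 36, 39, 41, 43, 45, 47

G_0 = 24. HB_5(24) = 4·5 + 4. Bump = 28. G_1 = 27.
G_1 = 27. HB_6(27) = 4·6 + 3. Bump = 31. G_2 = 30.
G_2 = 30. HB_7(30) = 4·7 + 2. Bump = 34. G_3 = 33.
G_3 = 33. HB_8(33) = 4·8 + 1. Bump = 37. G_4 = 36.
G_4 = 36. HB_9(36) = 4·9. Bump = 40. G_5 = 39.
G_5 = 39. HB_10(39) = 3·10 + 9. Bump = 42. G_6 = 41.
G_6 = 41. HB_11(41) = 3·11 + 8. Bump = 44. G_7 = 43.
G_7 = 43. HB_12(43) = 3·12 + 7. Bump = 46. G_8 = 45.
G_8 = 45. HB_13(45) = 3·13 + 6. Bump = 48. G_9 = 47.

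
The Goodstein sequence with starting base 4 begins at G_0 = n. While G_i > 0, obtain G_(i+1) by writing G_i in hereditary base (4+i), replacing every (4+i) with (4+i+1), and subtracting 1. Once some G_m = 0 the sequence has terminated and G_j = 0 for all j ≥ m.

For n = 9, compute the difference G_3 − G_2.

step 0: 9 = 2·4 + 1; sub 5 for 4: 2·5 + 1; = 11; G_1 = 11−1 = 10
step 1: 10 = 2·5; sub 6 for 5: 2·6; = 12; G_2 = 12−1 = 11
step 2: 11 = 6 + 5; sub 7 for 6: 7 + 5; = 12; G_3 = 12−1 = 11

0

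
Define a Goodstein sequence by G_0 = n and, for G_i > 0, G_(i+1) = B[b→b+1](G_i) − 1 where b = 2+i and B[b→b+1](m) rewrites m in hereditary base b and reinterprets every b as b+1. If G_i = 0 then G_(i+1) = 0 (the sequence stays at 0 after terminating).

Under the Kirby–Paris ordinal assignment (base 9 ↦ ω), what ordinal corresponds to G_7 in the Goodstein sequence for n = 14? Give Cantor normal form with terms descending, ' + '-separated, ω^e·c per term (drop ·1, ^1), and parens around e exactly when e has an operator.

ω^(ω + 1) + ω^5·5 + ω^4·5 + ω^3·5 + ω^2·5 + ω·5 + 2

base 2: 14 = 2^(2 + 1) + 2^2 + 2; at 3: 3^(3 + 1) + 3^3 + 3 = 111; next = 110
base 3: 110 = 3^(3 + 1) + 3^3 + 2; at 4: 4^(4 + 1) + 4^4 + 2 = 1282; next = 1281
base 4: 1281 = 4^(4 + 1) + 4^4 + 1; at 5: 5^(5 + 1) + 5^5 + 1 = 18751; next = 18750
base 5: 18750 = 5^(5 + 1) + 5^5; at 6: 6^(6 + 1) + 6^6 = 326592; next = 326591
base 6: 326591 = 6^(6 + 1) + 5·6^5 + 5·6^4 + 5·6^3 + 5·6^2 + 5·6 + 5; at 7: 7^(7 + 1) + 5·7^5 + 5·7^4 + 5·7^3 + 5·7^2 + 5·7 + 5 = 5862841; next = 5862840
base 7: 5862840 = 7^(7 + 1) + 5·7^5 + 5·7^4 + 5·7^3 + 5·7^2 + 5·7 + 4; at 8: 8^(8 + 1) + 5·8^5 + 5·8^4 + 5·8^3 + 5·8^2 + 5·8 + 4 = 134404972; next = 134404971
base 8: 134404971 = 8^(8 + 1) + 5·8^5 + 5·8^4 + 5·8^3 + 5·8^2 + 5·8 + 3; at 9: 9^(9 + 1) + 5·9^5 + 5·9^4 + 5·9^3 + 5·9^2 + 5·9 + 3 = 3487116549; next = 3487116548
base 9: 3487116548 = 9^(9 + 1) + 5·9^5 + 5·9^4 + 5·9^3 + 5·9^2 + 5·9 + 2; at 10: 10^(10 + 1) + 5·10^5 + 5·10^4 + 5·10^3 + 5·10^2 + 5·10 + 2 = 100000555552; next = 100000555551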